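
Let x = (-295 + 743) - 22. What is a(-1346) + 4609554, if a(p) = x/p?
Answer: 3102229629/673 ≈ 4.6096e+6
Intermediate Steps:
x = 426 (x = 448 - 22 = 426)
a(p) = 426/p
a(-1346) + 4609554 = 426/(-1346) + 4609554 = 426*(-1/1346) + 4609554 = -213/673 + 4609554 = 3102229629/673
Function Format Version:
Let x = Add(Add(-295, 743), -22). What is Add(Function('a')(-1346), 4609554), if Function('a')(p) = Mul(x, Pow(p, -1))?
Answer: Rational(3102229629, 673) ≈ 4.6096e+6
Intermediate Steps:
x = 426 (x = Add(448, -22) = 426)
Function('a')(p) = Mul(426, Pow(p, -1))
Add(Function('a')(-1346), 4609554) = Add(Mul(426, Pow(-1346, -1)), 4609554) = Add(Mul(426, Rational(-1, 1346)), 4609554) = Add(Rational(-213, 673), 4609554) = Rational(3102229629, 673)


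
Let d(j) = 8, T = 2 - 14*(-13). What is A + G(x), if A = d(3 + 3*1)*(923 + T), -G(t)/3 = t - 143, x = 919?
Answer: 6528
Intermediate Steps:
T = 184 (T = 2 + 182 = 184)
G(t) = 429 - 3*t (G(t) = -3*(t - 143) = -3*(-143 + t) = 429 - 3*t)
A = 8856 (A = 8*(923 + 184) = 8*1107 = 8856)
A + G(x) = 8856 + (429 - 3*919) = 8856 + (429 - 2757) = 8856 - 2328 = 6528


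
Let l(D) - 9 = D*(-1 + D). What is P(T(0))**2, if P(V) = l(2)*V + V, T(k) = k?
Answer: 0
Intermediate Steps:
l(D) = 9 + D*(-1 + D)
P(V) = 12*V (P(V) = (9 + 2**2 - 1*2)*V + V = (9 + 4 - 2)*V + V = 11*V + V = 12*V)
P(T(0))**2 = (12*0)**2 = 0**2 = 0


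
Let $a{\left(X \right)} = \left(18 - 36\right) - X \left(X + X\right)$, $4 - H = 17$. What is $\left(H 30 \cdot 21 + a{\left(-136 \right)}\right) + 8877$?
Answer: $-36323$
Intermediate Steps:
$H = -13$ ($H = 4 - 17 = -13$)
$a{\left(X \right)} = -18 - 2 X^{2}$ ($a{\left(X \right)} = -18 - X 2 X = -18 - 2 X^{2}$)
$\left(H 30 \cdot 21 + a{\left(-136 \right)}\right) + 8877 = \left(\left(-13\right) 30 \cdot 21 - \left(18 + 2 \left(-136\right)^{2}\right)\right) + 8877 = \left(\left(-390\right) 21 - 37010\right) + 8877 = \left(-8190 - 37010\right) + 8877 = -45200 + 8877 = -36323$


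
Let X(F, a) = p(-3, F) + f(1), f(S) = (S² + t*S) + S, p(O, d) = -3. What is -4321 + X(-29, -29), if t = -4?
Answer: -4326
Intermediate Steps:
f(S) = S² - 3*S (f(S) = (S² - 4*S) + S = S² - 3*S)
X(F, a) = -5 (X(F, a) = -3 + 1*(-3 + 1) = -3 + 1*(-2) = -3 - 2 = -5)
-4321 + X(-29, -29) = -4321 - 5 = -4326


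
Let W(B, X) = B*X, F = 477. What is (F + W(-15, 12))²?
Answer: 88209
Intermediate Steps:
(F + W(-15, 12))² = (477 - 15*12)² = (477 - 180)² = 297² = 88209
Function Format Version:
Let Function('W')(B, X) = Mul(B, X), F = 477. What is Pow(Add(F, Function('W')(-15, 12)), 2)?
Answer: 88209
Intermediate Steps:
Pow(Add(F, Function('W')(-15, 12)), 2) = Pow(Add(477, Mul(-15, 12)), 2) = Pow(Add(477, -180), 2) = Pow(297, 2) = 88209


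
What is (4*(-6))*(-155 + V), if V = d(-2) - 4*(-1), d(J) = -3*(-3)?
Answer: 3408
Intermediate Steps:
d(J) = 9
V = 13 (V = 9 - 4*(-1) = 9 + 4 = 13)
(4*(-6))*(-155 + V) = (4*(-6))*(-155 + 13) = -24*(-142) = 3408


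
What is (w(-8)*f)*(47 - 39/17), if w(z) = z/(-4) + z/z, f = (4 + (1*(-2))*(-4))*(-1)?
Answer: -27360/17 ≈ -1609.4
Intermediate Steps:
f = -12 (f = (4 - 2*(-4))*(-1) = (4 + 8)*(-1) = 12*(-1) = -12)
w(z) = 1 - z/4 (w(z) = z*(-1/4) + 1 = -z/4 + 1 = 1 - z/4)
(w(-8)*f)*(47 - 39/17) = ((1 - 1/4*(-8))*(-12))*(47 - 39/17) = ((1 + 2)*(-12))*(47 - 39/17) = (3*(-12))*(47 - 1*39/17) = -36*(47 - 39/17) = -36*760/17 = -27360/17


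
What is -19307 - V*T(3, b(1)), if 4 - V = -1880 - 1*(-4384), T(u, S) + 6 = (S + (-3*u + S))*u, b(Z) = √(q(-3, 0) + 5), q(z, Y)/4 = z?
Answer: -101807 + 15000*I*√7 ≈ -1.0181e+5 + 39686.0*I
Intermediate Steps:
q(z, Y) = 4*z
b(Z) = I*√7 (b(Z) = √(4*(-3) + 5) = √(-12 + 5) = √(-7) = I*√7)
T(u, S) = -6 + u*(-3*u + 2*S) (T(u, S) = -6 + (S + (-3*u + S))*u = -6 + (S + (S - 3*u))*u = -6 + (-3*u + 2*S)*u = -6 + u*(-3*u + 2*S))
V = -2500 (V = 4 - (-1880 - 1*(-4384)) = 4 - (-1880 + 4384) = 4 - 1*2504 = 4 - 2504 = -2500)
-19307 - V*T(3, b(1)) = -19307 - (-2500)*(-6 - 3*3² + 2*(I*√7)*3) = -19307 - (-2500)*(-6 - 3*9 + 6*I*√7) = -19307 - (-2500)*(-6 - 27 + 6*I*√7) = -19307 - (-2500)*(-33 + 6*I*√7) = -19307 - (82500 - 15000*I*√7) = -19307 + (-82500 + 15000*I*√7) = -101807 + 15000*I*√7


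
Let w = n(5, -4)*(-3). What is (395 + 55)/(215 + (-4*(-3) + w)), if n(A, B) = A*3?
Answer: 225/91 ≈ 2.4725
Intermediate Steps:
n(A, B) = 3*A
w = -45 (w = (3*5)*(-3) = 15*(-3) = -45)
(395 + 55)/(215 + (-4*(-3) + w)) = (395 + 55)/(215 + (-4*(-3) - 45)) = 450/(215 + (12 - 45)) = 450/(215 - 33) = 450/182 = 450*(1/182) = 225/91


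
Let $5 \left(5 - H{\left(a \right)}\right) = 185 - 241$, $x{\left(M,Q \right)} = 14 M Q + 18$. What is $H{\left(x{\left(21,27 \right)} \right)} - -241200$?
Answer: $\frac{1206081}{5} \approx 2.4122 \cdot 10^{5}$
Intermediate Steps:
$x{\left(M,Q \right)} = 18 + 14 M Q$ ($x{\left(M,Q \right)} = 14 M Q + 18 = 18 + 14 M Q$)
$H{\left(a \right)} = \frac{81}{5}$ ($H{\left(a \right)} = 5 - \frac{185 - 241}{5} = 5 - - \frac{56}{5} = 5 + \frac{56}{5} = \frac{81}{5}$)
$H{\left(x{\left(21,27 \right)} \right)} - -241200 = \frac{81}{5} - -241200 = \frac{81}{5} + 241200 = \frac{1206081}{5}$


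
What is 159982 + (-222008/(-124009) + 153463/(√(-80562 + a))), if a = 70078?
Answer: 19839429846/124009 - 153463*I*√2621/5242 ≈ 1.5998e+5 - 1498.8*I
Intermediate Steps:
159982 + (-222008/(-124009) + 153463/(√(-80562 + a))) = 159982 + (-222008/(-124009) + 153463/(√(-80562 + 70078))) = 159982 + (-222008*(-1/124009) + 153463/(√(-10484))) = 159982 + (222008/124009 + 153463/((2*I*√2621))) = 159982 + (222008/124009 + 153463*(-I*√2621/5242)) = 159982 + (222008/124009 - 153463*I*√2621/5242) = 19839429846/124009 - 153463*I*√2621/5242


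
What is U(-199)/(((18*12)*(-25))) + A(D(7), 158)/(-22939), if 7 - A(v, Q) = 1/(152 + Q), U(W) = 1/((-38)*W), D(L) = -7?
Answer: -8857779229/29037993793200 ≈ -0.00030504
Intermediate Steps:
U(W) = -1/(38*W)
A(v, Q) = 7 - 1/(152 + Q)
U(-199)/(((18*12)*(-25))) + A(D(7), 158)/(-22939) = (-1/38/(-199))/(((18*12)*(-25))) + ((1063 + 7*158)/(152 + 158))/(-22939) = (-1/38*(-1/199))/((216*(-25))) + ((1063 + 1106)/310)*(-1/22939) = (1/7562)/(-5400) + ((1/310)*2169)*(-1/22939) = (1/7562)*(-1/5400) + (2169/310)*(-1/22939) = -1/40834800 - 2169/7111090 = -8857779229/29037993793200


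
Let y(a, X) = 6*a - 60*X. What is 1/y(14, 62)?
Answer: -1/3636 ≈ -0.00027503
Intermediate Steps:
y(a, X) = -60*X + 6*a
1/y(14, 62) = 1/(-60*62 + 6*14) = 1/(-3720 + 84) = 1/(-3636) = -1/3636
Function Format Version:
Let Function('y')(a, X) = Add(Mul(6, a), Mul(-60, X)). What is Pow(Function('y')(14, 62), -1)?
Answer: Rational(-1, 3636) ≈ -0.00027503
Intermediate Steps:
Function('y')(a, X) = Add(Mul(-60, X), Mul(6, a))
Pow(Function('y')(14, 62), -1) = Pow(Add(Mul(-60, 62), Mul(6, 14)), -1) = Pow(Add(-3720, 84), -1) = Pow(-3636, -1) = Rational(-1, 3636)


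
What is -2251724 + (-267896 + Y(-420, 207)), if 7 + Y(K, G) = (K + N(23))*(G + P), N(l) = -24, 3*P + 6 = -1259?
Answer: -2424315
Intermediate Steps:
P = -1265/3 (P = -2 + (1/3)*(-1259) = -2 - 1259/3 = -1265/3 ≈ -421.67)
Y(K, G) = -7 + (-24 + K)*(-1265/3 + G) (Y(K, G) = -7 + (K - 24)*(G - 1265/3) = -7 + (-24 + K)*(-1265/3 + G))
-2251724 + (-267896 + Y(-420, 207)) = -2251724 + (-267896 + (10113 - 24*207 - 1265/3*(-420) + 207*(-420))) = -2251724 + (-267896 + (10113 - 4968 + 177100 - 86940)) = -2251724 + (-267896 + 95305) = -2251724 - 172591 = -2424315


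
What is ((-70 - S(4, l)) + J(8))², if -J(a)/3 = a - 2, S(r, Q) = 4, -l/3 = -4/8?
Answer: 8464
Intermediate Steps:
l = 3/2 (l = -(-12)/8 = -3*(-½) = 3/2 ≈ 1.5000)
J(a) = 6 - 3*a (J(a) = -3*(a - 2) = -3*(-2 + a) = 6 - 3*a)
((-70 - S(4, l)) + J(8))² = ((-70 - 1*4) + (6 - 3*8))² = ((-70 - 4) + (6 - 24))² = (-74 - 18)² = (-92)² = 8464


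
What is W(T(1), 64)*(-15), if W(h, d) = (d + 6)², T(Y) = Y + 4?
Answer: -73500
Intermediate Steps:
T(Y) = 4 + Y
W(h, d) = (6 + d)²
W(T(1), 64)*(-15) = (6 + 64)²*(-15) = 70²*(-15) = 4900*(-15) = -73500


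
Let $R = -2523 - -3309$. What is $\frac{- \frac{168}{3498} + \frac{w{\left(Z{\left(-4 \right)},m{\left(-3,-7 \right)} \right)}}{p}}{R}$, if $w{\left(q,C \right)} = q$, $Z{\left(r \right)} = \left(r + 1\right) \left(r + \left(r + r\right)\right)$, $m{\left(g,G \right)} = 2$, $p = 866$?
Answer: $- \frac{815}{99208527} \approx -8.215 \cdot 10^{-6}$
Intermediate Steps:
$Z{\left(r \right)} = 3 r \left(1 + r\right)$ ($Z{\left(r \right)} = \left(1 + r\right) \left(r + 2 r\right) = \left(1 + r\right) 3 r = 3 r \left(1 + r\right)$)
$R = 786$ ($R = -2523 + 3309 = 786$)
$\frac{- \frac{168}{3498} + \frac{w{\left(Z{\left(-4 \right)},m{\left(-3,-7 \right)} \right)}}{p}}{R} = \frac{- \frac{168}{3498} + \frac{3 \left(-4\right) \left(1 - 4\right)}{866}}{786} = \left(\left(-168\right) \frac{1}{3498} + 3 \left(-4\right) \left(-3\right) \frac{1}{866}\right) \frac{1}{786} = \left(- \frac{28}{583} + 36 \cdot \frac{1}{866}\right) \frac{1}{786} = \left(- \frac{28}{583} + \frac{18}{433}\right) \frac{1}{786} = \left(- \frac{1630}{252439}\right) \frac{1}{786} = - \frac{815}{99208527}$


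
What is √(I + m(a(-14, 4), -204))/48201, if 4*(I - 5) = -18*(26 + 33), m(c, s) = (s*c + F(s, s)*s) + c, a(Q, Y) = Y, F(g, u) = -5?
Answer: I*√210/96402 ≈ 0.00015032*I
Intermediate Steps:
m(c, s) = c - 5*s + c*s (m(c, s) = (s*c - 5*s) + c = (c*s - 5*s) + c = (-5*s + c*s) + c = c - 5*s + c*s)
I = -521/2 (I = 5 + (-18*(26 + 33))/4 = 5 + (-18*59)/4 = 5 + (¼)*(-1062) = 5 - 531/2 = -521/2 ≈ -260.50)
√(I + m(a(-14, 4), -204))/48201 = √(-521/2 + (4 - 5*(-204) + 4*(-204)))/48201 = √(-521/2 + (4 + 1020 - 816))*(1/48201) = √(-521/2 + 208)*(1/48201) = √(-105/2)*(1/48201) = (I*√210/2)*(1/48201) = I*√210/96402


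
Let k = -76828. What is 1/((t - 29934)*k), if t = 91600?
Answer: -1/4737675448 ≈ -2.1107e-10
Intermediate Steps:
1/((t - 29934)*k) = 1/((91600 - 29934)*(-76828)) = -1/76828/61666 = (1/61666)*(-1/76828) = -1/4737675448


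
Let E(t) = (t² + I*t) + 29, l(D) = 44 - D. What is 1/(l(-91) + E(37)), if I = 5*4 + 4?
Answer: 1/2421 ≈ 0.00041305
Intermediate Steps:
I = 24 (I = 20 + 4 = 24)
E(t) = 29 + t² + 24*t (E(t) = (t² + 24*t) + 29 = 29 + t² + 24*t)
1/(l(-91) + E(37)) = 1/((44 - 1*(-91)) + (29 + 37² + 24*37)) = 1/((44 + 91) + (29 + 1369 + 888)) = 1/(135 + 2286) = 1/2421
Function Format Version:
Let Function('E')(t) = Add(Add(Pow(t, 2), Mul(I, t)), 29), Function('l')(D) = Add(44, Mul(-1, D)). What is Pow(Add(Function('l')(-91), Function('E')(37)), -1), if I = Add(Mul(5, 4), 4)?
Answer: Rational(1, 2421) ≈ 0.00041305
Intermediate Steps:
I = 24 (I = Add(20, 4) = 24)
Function('E')(t) = Add(29, Pow(t, 2), Mul(24, t)) (Function('E')(t) = Add(Add(Pow(t, 2), Mul(24, t)), 29) = Add(29, Pow(t, 2), Mul(24, t)))
Pow(Add(Function('l')(-91), Function('E')(37)), -1) = Pow(Add(Add(44, Mul(-1, -91)), Add(29, Pow(37, 2), Mul(24, 37))), -1) = Pow(Add(Add(44, 91), Add(29, 1369, 888)), -1) = Pow(Add(135, 2286), -1) = Pow(2421, -1) = Rational(1, 2421)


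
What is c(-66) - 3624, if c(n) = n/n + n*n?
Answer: 733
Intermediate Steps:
c(n) = 1 + n**2
c(-66) - 3624 = (1 + (-66)**2) - 3624 = (1 + 4356) - 3624 = 4357 - 3624 = 733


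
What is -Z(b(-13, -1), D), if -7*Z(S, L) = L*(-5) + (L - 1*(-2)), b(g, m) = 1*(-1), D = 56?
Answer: -222/7 ≈ -31.714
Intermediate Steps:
b(g, m) = -1
Z(S, L) = -2/7 + 4*L/7 (Z(S, L) = -(L*(-5) + (L - 1*(-2)))/7 = -(-5*L + (L + 2))/7 = -(-5*L + (2 + L))/7 = -(2 - 4*L)/7 = -2/7 + 4*L/7)
-Z(b(-13, -1), D) = -(-2/7 + (4/7)*56) = -(-2/7 + 32) = -1*222/7 = -222/7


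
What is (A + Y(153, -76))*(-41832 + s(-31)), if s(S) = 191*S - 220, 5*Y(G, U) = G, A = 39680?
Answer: -9525183069/5 ≈ -1.9050e+9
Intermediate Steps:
Y(G, U) = G/5
s(S) = -220 + 191*S
(A + Y(153, -76))*(-41832 + s(-31)) = (39680 + (⅕)*153)*(-41832 + (-220 + 191*(-31))) = (39680 + 153/5)*(-41832 + (-220 - 5921)) = 198553*(-41832 - 6141)/5 = (198553/5)*(-47973) = -9525183069/5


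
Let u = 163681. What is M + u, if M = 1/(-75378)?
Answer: 12337946417/75378 ≈ 1.6368e+5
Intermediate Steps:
M = -1/75378 ≈ -1.3266e-5
M + u = -1/75378 + 163681 = 12337946417/75378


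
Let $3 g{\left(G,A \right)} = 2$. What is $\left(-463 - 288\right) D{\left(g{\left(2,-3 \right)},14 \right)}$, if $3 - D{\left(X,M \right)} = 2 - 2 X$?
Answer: $- \frac{5257}{3} \approx -1752.3$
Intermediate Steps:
$g{\left(G,A \right)} = \frac{2}{3}$ ($g{\left(G,A \right)} = \frac{1}{3} \cdot 2 = \frac{2}{3}$)
$D{\left(X,M \right)} = 1 + 2 X$ ($D{\left(X,M \right)} = 3 - \left(2 - 2 X\right) = 3 + \left(-2 + 2 X\right) = 1 + 2 X$)
$\left(-463 - 288\right) D{\left(g{\left(2,-3 \right)},14 \right)} = \left(-463 - 288\right) \left(1 + 2 \cdot \frac{2}{3}\right) = - 751 \left(1 + \frac{4}{3}\right) = \left(-751\right) \frac{7}{3} = - \frac{5257}{3}$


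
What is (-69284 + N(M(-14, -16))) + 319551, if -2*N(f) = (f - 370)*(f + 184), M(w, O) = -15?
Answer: 565599/2 ≈ 2.8280e+5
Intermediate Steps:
N(f) = -(-370 + f)*(184 + f)/2 (N(f) = -(f - 370)*(f + 184)/2 = -(-370 + f)*(184 + f)/2)
(-69284 + N(M(-14, -16))) + 319551 = (-69284 + (34040 + 93*(-15) - ½*(-15)²)) + 319551 = (-69284 + (34040 - 1395 - ½*225)) + 319551 = (-69284 + (34040 - 1395 - 225/2)) + 319551 = (-69284 + 65065/2) + 319551 = -73503/2 + 319551 = 565599/2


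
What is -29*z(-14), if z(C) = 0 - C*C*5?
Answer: 28420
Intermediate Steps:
z(C) = -5*C**2 (z(C) = 0 - C**2*5 = 0 - 5*C**2 = -5*C**2)
-29*z(-14) = -(-145)*(-14)**2 = -(-145)*196 = -29*(-980) = 28420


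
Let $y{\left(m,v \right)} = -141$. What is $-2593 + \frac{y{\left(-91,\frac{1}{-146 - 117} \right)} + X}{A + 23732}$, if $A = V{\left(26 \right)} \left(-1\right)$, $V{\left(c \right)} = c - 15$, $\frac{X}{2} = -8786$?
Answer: $- \frac{61526266}{23721} \approx -2593.7$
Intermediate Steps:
$X = -17572$ ($X = 2 \left(-8786\right) = -17572$)
$V{\left(c \right)} = -15 + c$
$A = -11$ ($A = \left(-15 + 26\right) \left(-1\right) = 11 \left(-1\right) = -11$)
$-2593 + \frac{y{\left(-91,\frac{1}{-146 - 117} \right)} + X}{A + 23732} = -2593 + \frac{-141 - 17572}{-11 + 23732} = -2593 - \frac{17713}{23721} = - \frac{61526266}{23721}$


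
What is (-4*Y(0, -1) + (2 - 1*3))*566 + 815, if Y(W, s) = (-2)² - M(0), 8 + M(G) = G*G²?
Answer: -26919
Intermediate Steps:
M(G) = -8 + G³ (M(G) = -8 + G*G² = -8 + G³)
Y(W, s) = 12 (Y(W, s) = (-2)² - (-8 + 0³) = 4 - (-8 + 0) = 4 - 1*(-8) = 4 + 8 = 12)
(-4*Y(0, -1) + (2 - 1*3))*566 + 815 = (-4*12 + (2 - 1*3))*566 + 815 = (-48 + (2 - 3))*566 + 815 = (-48 - 1)*566 + 815 = -49*566 + 815 = -27734 + 815 = -26919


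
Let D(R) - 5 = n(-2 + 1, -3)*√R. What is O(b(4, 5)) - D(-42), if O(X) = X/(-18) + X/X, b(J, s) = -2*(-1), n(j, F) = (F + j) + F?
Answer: -37/9 + 7*I*√42 ≈ -4.1111 + 45.365*I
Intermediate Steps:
n(j, F) = j + 2*F
b(J, s) = 2
D(R) = 5 - 7*√R (D(R) = 5 + ((-2 + 1) + 2*(-3))*√R = 5 + (-1 - 6)*√R = 5 - 7*√R)
O(X) = 1 - X/18 (O(X) = X*(-1/18) + 1 = -X/18 + 1 = 1 - X/18)
O(b(4, 5)) - D(-42) = (1 - 1/18*2) - (5 - 7*I*√42) = (1 - ⅑) - (5 - 7*I*√42) = 8/9 - (5 - 7*I*√42) = 8/9 + (-5 + 7*I*√42) = -37/9 + 7*I*√42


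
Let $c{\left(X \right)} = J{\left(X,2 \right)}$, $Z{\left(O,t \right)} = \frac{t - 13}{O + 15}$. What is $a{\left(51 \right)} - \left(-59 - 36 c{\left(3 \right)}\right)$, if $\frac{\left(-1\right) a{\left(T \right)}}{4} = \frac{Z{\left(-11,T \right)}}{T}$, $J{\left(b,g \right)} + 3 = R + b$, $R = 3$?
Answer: $\frac{8479}{51} \approx 166.25$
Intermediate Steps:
$Z{\left(O,t \right)} = \frac{-13 + t}{15 + O}$
$J{\left(b,g \right)} = b$ ($J{\left(b,g \right)} = -3 + \left(3 + b\right) = b$)
$c{\left(X \right)} = X$
$a{\left(T \right)} = - \frac{4 \left(- \frac{13}{4} + \frac{T}{4}\right)}{T}$ ($a{\left(T \right)} = - 4 \frac{\frac{1}{15 - 11} \left(-13 + T\right)}{T} = - 4 \frac{\frac{1}{4} \left(-13 + T\right)}{T} = - 4 \frac{- \frac{13}{4} + \frac{T}{4}}{T} = - \frac{4 \left(- \frac{13}{4} + \frac{T}{4}\right)}{T}$)
$a{\left(51 \right)} - \left(-59 - 36 c{\left(3 \right)}\right) = \frac{13 - 51}{51} - \left(-59 - 108\right) = \frac{1}{51} \left(-38\right) - -167 = - \frac{38}{51} + 167 = \frac{8479}{51}$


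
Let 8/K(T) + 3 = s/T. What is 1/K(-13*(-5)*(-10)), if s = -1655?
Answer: -59/1040 ≈ -0.056731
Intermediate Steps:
K(T) = 8/(-3 - 1655/T)
1/K(-13*(-5)*(-10)) = 1/(-8*-13*(-5)*(-10)/(1655 + 3*(-13*(-5)*(-10)))) = 1/(-8*65*(-10)/(1655 + 3*(65*(-10)))) = 1/(-8*(-650)/(1655 + 3*(-650))) = 1/(-8*(-650)/(1655 - 1950)) = 1/(-8*(-650)/(-295)) = 1/(-8*(-650)*(-1/295)) = 1/(-1040/59) = -59/1040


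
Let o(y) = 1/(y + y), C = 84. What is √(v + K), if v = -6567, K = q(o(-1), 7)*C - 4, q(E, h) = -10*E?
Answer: I*√6151 ≈ 78.428*I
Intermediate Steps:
o(y) = 1/(2*y)
K = 416 (K = -5/(-1)*84 - 4 = -5*(-1)*84 - 4 = -10*(-½)*84 - 4 = 5*84 - 4 = 420 - 4 = 416)
√(v + K) = √(-6567 + 416) = √(-6151) = I*√6151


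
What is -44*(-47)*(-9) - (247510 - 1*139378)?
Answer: -126744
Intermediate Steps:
-44*(-47)*(-9) - (247510 - 1*139378) = 2068*(-9) - (247510 - 139378) = -18612 - 1*108132 = -18612 - 108132 = -126744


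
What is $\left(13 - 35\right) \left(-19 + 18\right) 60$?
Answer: $1320$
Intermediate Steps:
$\left(13 - 35\right) \left(-19 + 18\right) 60 = \left(-22\right) \left(-1\right) 60 = 22 \cdot 60 = 1320$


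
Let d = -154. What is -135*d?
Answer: 20790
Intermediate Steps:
-135*d = -135*(-154) = 20790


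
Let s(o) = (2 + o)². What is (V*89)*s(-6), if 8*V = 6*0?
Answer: 0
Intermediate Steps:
V = 0 (V = (6*0)/8 = (⅛)*0 = 0)
(V*89)*s(-6) = (0*89)*(2 - 6)² = 0*(-4)² = 0*16 = 0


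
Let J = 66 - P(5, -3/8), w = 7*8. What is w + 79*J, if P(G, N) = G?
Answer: 4875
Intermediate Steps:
w = 56
J = 61 (J = 66 - 1*5 = 66 - 5 = 61)
w + 79*J = 56 + 79*61 = 56 + 4819 = 4875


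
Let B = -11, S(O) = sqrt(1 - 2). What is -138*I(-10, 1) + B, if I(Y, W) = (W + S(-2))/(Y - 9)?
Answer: -71/19 + 138*I/19 ≈ -3.7368 + 7.2632*I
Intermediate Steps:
S(O) = I (S(O) = sqrt(-1) = I)
I(Y, W) = (I + W)/(-9 + Y) (I(Y, W) = (W + I)/(Y - 9) = (I + W)/(-9 + Y))
-138*I(-10, 1) + B = -138*(I + 1)/(-9 - 10) - 11 = -138*(1 + I)/(-19) - 11 = -(-138)*(1 + I)/19 - 11 = -138*(-1/19 - I/19) - 11 = (138/19 + 138*I/19) - 11 = -71/19 + 138*I/19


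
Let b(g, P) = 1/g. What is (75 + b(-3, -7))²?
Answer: 50176/9 ≈ 5575.1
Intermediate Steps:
(75 + b(-3, -7))² = (75 + 1/(-3))² = (75 - ⅓)² = (224/3)² = 50176/9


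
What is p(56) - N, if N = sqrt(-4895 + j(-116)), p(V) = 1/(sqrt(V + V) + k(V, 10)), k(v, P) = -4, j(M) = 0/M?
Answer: 1/24 + sqrt(7)/24 - I*sqrt(4895) ≈ 0.15191 - 69.964*I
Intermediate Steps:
j(M) = 0
p(V) = 1/(-4 + sqrt(2)*sqrt(V)) (p(V) = 1/(sqrt(V + V) - 4) = 1/(sqrt(2*V) - 4) = 1/(sqrt(2)*sqrt(V) - 4) = 1/(-4 + sqrt(2)*sqrt(V)))
N = I*sqrt(4895) (N = sqrt(-4895 + 0) = sqrt(-4895) = I*sqrt(4895) ≈ 69.964*I)
p(56) - N = 1/(-4 + sqrt(2)*sqrt(56)) - I*sqrt(4895) = 1/(-4 + sqrt(2)*(2*sqrt(14))) - I*sqrt(4895) = 1/(-4 + 4*sqrt(7)) - I*sqrt(4895)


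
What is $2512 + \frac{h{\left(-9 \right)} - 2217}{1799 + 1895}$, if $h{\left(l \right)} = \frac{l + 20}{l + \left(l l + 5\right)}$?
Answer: $\frac{32469889}{12929} \approx 2511.4$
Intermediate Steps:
$h{\left(l \right)} = \frac{20 + l}{5 + l + l^{2}}$ ($h{\left(l \right)} = \frac{20 + l}{l + \left(l^{2} + 5\right)} = \frac{20 + l}{l + \left(5 + l^{2}\right)} = \frac{20 + l}{5 + l + l^{2}}$)
$2512 + \frac{h{\left(-9 \right)} - 2217}{1799 + 1895} = 2512 + \frac{\frac{20 - 9}{5 - 9 + \left(-9\right)^{2}} - 2217}{1799 + 1895} = 2512 + \frac{\frac{1}{5 - 9 + 81} \cdot 11 - 2217}{3694} = 2512 + \left(\frac{1}{77} \cdot 11 - 2217\right) \frac{1}{3694} = 2512 + \left(\frac{1}{7} - 2217\right) \frac{1}{3694} = 2512 - \frac{7759}{12929} = \frac{32469889}{12929}$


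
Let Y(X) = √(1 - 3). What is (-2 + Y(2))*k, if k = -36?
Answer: 72 - 36*I*√2 ≈ 72.0 - 50.912*I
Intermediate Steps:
Y(X) = I*√2 (Y(X) = √(-2) = I*√2)
(-2 + Y(2))*k = (-2 + I*√2)*(-36) = 72 - 36*I*√2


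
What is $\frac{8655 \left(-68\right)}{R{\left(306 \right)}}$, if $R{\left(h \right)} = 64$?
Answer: $- \frac{147135}{16} \approx -9195.9$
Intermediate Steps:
$\frac{8655 \left(-68\right)}{R{\left(306 \right)}} = \frac{8655 \left(-68\right)}{64} = \left(-588540\right) \frac{1}{64} = - \frac{147135}{16}$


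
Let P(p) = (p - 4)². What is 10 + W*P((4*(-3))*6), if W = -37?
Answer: -213702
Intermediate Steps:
P(p) = (-4 + p)²
10 + W*P((4*(-3))*6) = 10 - 37*(-4 + (4*(-3))*6)² = 10 - 37*(-4 - 12*6)² = 10 - 37*(-4 - 72)² = 10 - 37*(-76)² = 10 - 37*5776 = 10 - 213712 = -213702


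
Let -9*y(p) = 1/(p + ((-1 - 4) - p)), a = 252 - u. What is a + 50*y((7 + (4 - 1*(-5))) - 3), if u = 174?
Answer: 712/9 ≈ 79.111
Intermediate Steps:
a = 78 (a = 252 - 1*174 = 252 - 174 = 78)
y(p) = 1/45 (y(p) = -1/(9*(p + ((-1 - 4) - p))) = -1/(9*(p + (-5 - p))) = -1/9/(-5) = -1/9*(-1/5) = 1/45)
a + 50*y((7 + (4 - 1*(-5))) - 3) = 78 + 50*(1/45) = 78 + 10/9 = 712/9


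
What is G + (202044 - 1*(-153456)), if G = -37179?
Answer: 318321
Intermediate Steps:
G + (202044 - 1*(-153456)) = -37179 + (202044 - 1*(-153456)) = -37179 + (202044 + 153456) = -37179 + 355500 = 318321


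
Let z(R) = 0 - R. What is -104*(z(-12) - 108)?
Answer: 9984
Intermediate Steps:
z(R) = -R
-104*(z(-12) - 108) = -104*(-1*(-12) - 108) = -104*(12 - 108) = -104*(-96) = 9984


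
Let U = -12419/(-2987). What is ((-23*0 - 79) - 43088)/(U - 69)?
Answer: 128939829/193684 ≈ 665.72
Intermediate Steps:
U = 12419/2987 (U = -12419*(-1/2987) = 12419/2987 ≈ 4.1577)
((-23*0 - 79) - 43088)/(U - 69) = ((-23*0 - 79) - 43088)/(12419/2987 - 69) = ((0 - 79) - 43088)/(-193684/2987) = (-79 - 43088)*(-2987/193684) = -43167*(-2987/193684) = 128939829/193684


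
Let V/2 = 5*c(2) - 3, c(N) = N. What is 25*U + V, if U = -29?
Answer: -711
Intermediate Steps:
V = 14 (V = 2*(5*2 - 3) = 2*(10 - 3) = 2*7 = 14)
25*U + V = 25*(-29) + 14 = -725 + 14 = -711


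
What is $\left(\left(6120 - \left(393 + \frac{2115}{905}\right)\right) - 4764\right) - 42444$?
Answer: $- \frac{7508484}{181} \approx -41483.0$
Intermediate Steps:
$\left(\left(6120 - \left(393 + \frac{2115}{905}\right)\right) - 4764\right) - 42444 = \left(\left(6120 - \frac{71556}{181}\right) - 4764\right) - 42444 = \left(\frac{1036164}{181} - 4764\right) - 42444 = \frac{173880}{181} - 42444 = - \frac{7508484}{181}$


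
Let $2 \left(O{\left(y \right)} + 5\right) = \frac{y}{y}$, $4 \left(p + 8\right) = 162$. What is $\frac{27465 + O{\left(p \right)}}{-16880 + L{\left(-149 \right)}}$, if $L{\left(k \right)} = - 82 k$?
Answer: $- \frac{18307}{3108} \approx -5.8903$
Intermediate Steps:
$p = \frac{65}{2}$ ($p = -8 + \frac{1}{4} \cdot 162 = -8 + \frac{81}{2} = \frac{65}{2} \approx 32.5$)
$O{\left(y \right)} = - \frac{9}{2}$ ($O{\left(y \right)} = -5 + \frac{y \frac{1}{y}}{2} = -5 + \frac{1}{2} \cdot 1 = -5 + \frac{1}{2} = - \frac{9}{2}$)
$\frac{27465 + O{\left(p \right)}}{-16880 + L{\left(-149 \right)}} = \frac{27465 - \frac{9}{2}}{-16880 - -12218} = \frac{54921}{2 \left(-16880 + 12218\right)} = \frac{54921}{2 \left(-4662\right)} = \frac{54921}{2} \left(- \frac{1}{4662}\right) = - \frac{18307}{3108}$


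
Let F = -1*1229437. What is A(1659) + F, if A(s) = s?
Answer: -1227778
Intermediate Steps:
F = -1229437
A(1659) + F = 1659 - 1229437 = -1227778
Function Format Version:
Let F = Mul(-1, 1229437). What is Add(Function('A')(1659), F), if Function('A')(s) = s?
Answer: -1227778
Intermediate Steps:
F = -1229437
Add(Function('A')(1659), F) = Add(1659, -1229437) = -1227778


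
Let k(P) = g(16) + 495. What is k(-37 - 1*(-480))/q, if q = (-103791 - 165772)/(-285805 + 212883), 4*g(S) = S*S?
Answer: 40763398/269563 ≈ 151.22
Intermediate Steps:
g(S) = S²/4 (g(S) = (S*S)/4 = S²/4)
q = 269563/72922 (q = -269563/(-72922) = -269563*(-1/72922) = 269563/72922 ≈ 3.6966)
k(P) = 559 (k(P) = (¼)*16² + 495 = (¼)*256 + 495 = 64 + 495 = 559)
k(-37 - 1*(-480))/q = 559/(269563/72922) = 559*(72922/269563) = 40763398/269563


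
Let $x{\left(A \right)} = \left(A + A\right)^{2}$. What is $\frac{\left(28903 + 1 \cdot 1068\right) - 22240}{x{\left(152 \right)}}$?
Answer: $\frac{7731}{92416} \approx 0.083654$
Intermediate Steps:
$x{\left(A \right)} = 4 A^{2}$ ($x{\left(A \right)} = \left(2 A\right)^{2} = 4 A^{2}$)
$\frac{\left(28903 + 1 \cdot 1068\right) - 22240}{x{\left(152 \right)}} = \frac{\left(28903 + 1 \cdot 1068\right) - 22240}{4 \cdot 152^{2}} = \frac{\left(28903 + 1068\right) - 22240}{4 \cdot 23104} = \frac{29971 - 22240}{92416} = 7731 \cdot \frac{1}{92416} = \frac{7731}{92416}$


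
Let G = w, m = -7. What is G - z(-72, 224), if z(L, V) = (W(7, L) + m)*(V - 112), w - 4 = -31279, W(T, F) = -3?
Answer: -30155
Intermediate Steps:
w = -31275 (w = 4 - 31279 = -31275)
z(L, V) = 1120 - 10*V (z(L, V) = (-3 - 7)*(V - 112) = -10*(-112 + V) = 1120 - 10*V)
G = -31275
G - z(-72, 224) = -31275 - (1120 - 10*224) = -31275 - (1120 - 2240) = -31275 - 1*(-1120) = -31275 + 1120 = -30155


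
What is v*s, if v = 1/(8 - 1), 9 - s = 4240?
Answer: -4231/7 ≈ -604.43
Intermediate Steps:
s = -4231 (s = 9 - 1*4240 = 9 - 4240 = -4231)
v = ⅐ (v = 1/7 = ⅐ ≈ 0.14286)
v*s = (⅐)*(-4231) = -4231/7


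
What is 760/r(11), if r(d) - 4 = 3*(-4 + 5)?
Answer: 760/7 ≈ 108.57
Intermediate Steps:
r(d) = 7 (r(d) = 4 + 3*(-4 + 5) = 4 + 3*1 = 4 + 3 = 7)
760/r(11) = 760/7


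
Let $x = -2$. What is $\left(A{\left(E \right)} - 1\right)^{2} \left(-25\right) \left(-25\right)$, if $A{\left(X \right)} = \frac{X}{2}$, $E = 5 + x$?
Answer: $\frac{625}{4} \approx 156.25$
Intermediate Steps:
$E = 3$ ($E = 5 - 2 = 3$)
$A{\left(X \right)} = \frac{X}{2}$ ($A{\left(X \right)} = X \frac{1}{2} = \frac{X}{2}$)
$\left(A{\left(E \right)} - 1\right)^{2} \left(-25\right) \left(-25\right) = \left(\frac{1}{2} \cdot 3 - 1\right)^{2} \left(-25\right) \left(-25\right) = \left(\frac{3}{2} - 1\right)^{2} \left(-25\right) \left(-25\right) = \left(\frac{1}{2}\right)^{2} \left(-25\right) \left(-25\right) = \frac{1}{4} \left(-25\right) \left(-25\right) = \left(- \frac{25}{4}\right) \left(-25\right) = \frac{625}{4}$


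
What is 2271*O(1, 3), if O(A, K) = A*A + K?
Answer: 9084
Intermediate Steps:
O(A, K) = K + A**2 (O(A, K) = A**2 + K = K + A**2)
2271*O(1, 3) = 2271*(3 + 1**2) = 2271*(3 + 1) = 2271*4 = 9084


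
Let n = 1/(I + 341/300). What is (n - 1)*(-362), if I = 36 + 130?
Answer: 18042442/50141 ≈ 359.83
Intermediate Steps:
I = 166
n = 300/50141 (n = 1/(166 + 341/300) = 1/(50141/300) = 300/50141 ≈ 0.0059831)
(n - 1)*(-362) = (300/50141 - 1)*(-362) = -49841/50141*(-362) = 18042442/50141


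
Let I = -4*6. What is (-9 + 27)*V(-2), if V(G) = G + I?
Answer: -468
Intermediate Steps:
I = -24
V(G) = -24 + G (V(G) = G - 24 = -24 + G)
(-9 + 27)*V(-2) = (-9 + 27)*(-24 - 2) = 18*(-26) = -468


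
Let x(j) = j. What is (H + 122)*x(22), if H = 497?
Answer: 13618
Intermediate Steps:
(H + 122)*x(22) = (497 + 122)*22 = 619*22 = 13618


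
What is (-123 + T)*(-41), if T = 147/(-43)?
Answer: 222876/43 ≈ 5183.2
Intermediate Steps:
T = -147/43 (T = 147*(-1/43) = -147/43 ≈ -3.4186)
(-123 + T)*(-41) = (-123 - 147/43)*(-41) = -5436/43*(-41) = 222876/43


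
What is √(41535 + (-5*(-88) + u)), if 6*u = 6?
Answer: 6*√1166 ≈ 204.88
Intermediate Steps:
u = 1 (u = (⅙)*6 = 1)
√(41535 + (-5*(-88) + u)) = √(41535 + (-5*(-88) + 1)) = √(41535 + (440 + 1)) = √(41535 + 441) = √41976 = 6*√1166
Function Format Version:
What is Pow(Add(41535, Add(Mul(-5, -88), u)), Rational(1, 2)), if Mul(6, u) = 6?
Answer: Mul(6, Pow(1166, Rational(1, 2))) ≈ 204.88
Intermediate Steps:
u = 1 (u = Mul(Rational(1, 6), 6) = 1)
Pow(Add(41535, Add(Mul(-5, -88), u)), Rational(1, 2)) = Pow(Add(41535, Add(Mul(-5, -88), 1)), Rational(1, 2)) = Pow(Add(41535, Add(440, 1)), Rational(1, 2)) = Pow(Add(41535, 441), Rational(1, 2)) = Pow(41976, Rational(1, 2)) = Mul(6, Pow(1166, Rational(1, 2)))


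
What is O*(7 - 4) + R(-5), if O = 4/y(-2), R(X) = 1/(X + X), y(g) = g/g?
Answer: 119/10 ≈ 11.900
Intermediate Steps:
y(g) = 1
R(X) = 1/(2*X)
O = 4 (O = 4/1 = 4*1 = 4)
O*(7 - 4) + R(-5) = 4*(7 - 4) + (½)/(-5) = 4*3 + (½)*(-⅕) = 12 - ⅒ = 119/10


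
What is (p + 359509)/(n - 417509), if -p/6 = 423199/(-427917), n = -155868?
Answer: -7325835807/11683703129 ≈ -0.62701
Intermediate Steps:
p = 120914/20377 (p = -2539194/(-427917) = -2539194*(-1)/427917 = -6*(-60457/61131) = 120914/20377 ≈ 5.9338)
(p + 359509)/(n - 417509) = (120914/20377 + 359509)/(-155868 - 417509) = (7325835807/20377)/(-573377) = (7325835807/20377)*(-1/573377) = -7325835807/11683703129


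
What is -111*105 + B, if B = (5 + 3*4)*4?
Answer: -11587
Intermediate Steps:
B = 68 (B = (5 + 12)*4 = 17*4 = 68)
-111*105 + B = -111*105 + 68 = -11655 + 68 = -11587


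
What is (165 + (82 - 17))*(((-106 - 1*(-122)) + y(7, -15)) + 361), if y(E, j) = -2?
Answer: 86250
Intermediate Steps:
(165 + (82 - 17))*(((-106 - 1*(-122)) + y(7, -15)) + 361) = (165 + (82 - 17))*(((-106 - 1*(-122)) - 2) + 361) = (165 + 65)*(((-106 + 122) - 2) + 361) = 230*((16 - 2) + 361) = 230*(14 + 361) = 230*375 = 86250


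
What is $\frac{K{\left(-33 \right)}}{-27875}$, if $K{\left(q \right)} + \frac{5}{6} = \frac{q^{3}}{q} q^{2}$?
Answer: $- \frac{7115521}{167250} \approx -42.544$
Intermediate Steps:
$K{\left(q \right)} = - \frac{5}{6} + q^{4}$ ($K{\left(q \right)} = - \frac{5}{6} + \frac{q^{3}}{q} q^{2} = - \frac{5}{6} + q^{2} q^{2} = - \frac{5}{6} + q^{4}$)
$\frac{K{\left(-33 \right)}}{-27875} = \frac{- \frac{5}{6} + \left(-33\right)^{4}}{-27875} = \left(- \frac{5}{6} + 1185921\right) \left(- \frac{1}{27875}\right) = \frac{7115521}{6} \left(- \frac{1}{27875}\right) = - \frac{7115521}{167250}$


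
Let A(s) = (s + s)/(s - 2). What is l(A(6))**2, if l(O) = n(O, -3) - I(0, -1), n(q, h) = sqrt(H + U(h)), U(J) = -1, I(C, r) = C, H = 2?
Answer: 1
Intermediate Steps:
n(q, h) = 1 (n(q, h) = sqrt(2 - 1) = sqrt(1) = 1)
A(s) = 2*s/(-2 + s) (A(s) = (2*s)/(-2 + s) = 2*s/(-2 + s))
l(O) = 1 (l(O) = 1 - 1*0 = 1 + 0 = 1)
l(A(6))**2 = 1**2 = 1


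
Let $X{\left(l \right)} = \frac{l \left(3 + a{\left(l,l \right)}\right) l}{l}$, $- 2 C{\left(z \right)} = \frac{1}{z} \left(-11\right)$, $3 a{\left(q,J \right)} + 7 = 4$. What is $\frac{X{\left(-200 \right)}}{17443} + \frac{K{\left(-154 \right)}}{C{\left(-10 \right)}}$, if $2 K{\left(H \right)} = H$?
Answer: $\frac{2441620}{17443} \approx 139.98$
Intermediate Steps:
$a{\left(q,J \right)} = -1$ ($a{\left(q,J \right)} = - \frac{7}{3} + \frac{1}{3} \cdot 4 = - \frac{7}{3} + \frac{4}{3} = -1$)
$K{\left(H \right)} = \frac{H}{2}$
$C{\left(z \right)} = \frac{11}{2 z}$ ($C{\left(z \right)} = - \frac{\frac{1}{z} \left(-11\right)}{2} = - \frac{\left(-11\right) \frac{1}{z}}{2} = \frac{11}{2 z}$)
$X{\left(l \right)} = 2 l$ ($X{\left(l \right)} = \frac{l \left(3 - 1\right) l}{l} = \frac{l 2 l}{l} = \frac{2 l l}{l} = \frac{2 l^{2}}{l} = 2 l$)
$\frac{X{\left(-200 \right)}}{17443} + \frac{K{\left(-154 \right)}}{C{\left(-10 \right)}} = \frac{2 \left(-200\right)}{17443} + \frac{\frac{1}{2} \left(-154\right)}{\frac{11}{2} \frac{1}{-10}} = \left(-400\right) \frac{1}{17443} - \frac{77}{\frac{11}{2} \left(- \frac{1}{10}\right)} = - \frac{400}{17443} - \frac{77}{- \frac{11}{20}} = - \frac{400}{17443} - -140 = - \frac{400}{17443} + 140 = \frac{2441620}{17443}$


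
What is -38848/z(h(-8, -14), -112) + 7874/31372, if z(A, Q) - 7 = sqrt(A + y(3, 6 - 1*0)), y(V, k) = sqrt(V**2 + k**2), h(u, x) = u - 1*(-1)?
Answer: 127/506 - 38848/(7 + sqrt(-7 + 3*sqrt(5))) ≈ -5516.6 + 425.73*I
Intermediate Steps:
h(u, x) = 1 + u (h(u, x) = u + 1 = 1 + u)
z(A, Q) = 7 + sqrt(A + 3*sqrt(5)) (z(A, Q) = 7 + sqrt(A + sqrt(3**2 + (6 - 1*0)**2)) = 7 + sqrt(A + sqrt(9 + (6 + 0)**2)) = 7 + sqrt(A + sqrt(9 + 6**2)) = 7 + sqrt(A + sqrt(9 + 36)) = 7 + sqrt(A + sqrt(45)) = 7 + sqrt(A + 3*sqrt(5)))
-38848/z(h(-8, -14), -112) + 7874/31372 = -38848/(7 + sqrt((1 - 8) + 3*sqrt(5))) + 7874/31372 = -38848/(7 + sqrt(-7 + 3*sqrt(5))) + 7874*(1/31372) = -38848/(7 + sqrt(-7 + 3*sqrt(5))) + 127/506 = 127/506 - 38848/(7 + sqrt(-7 + 3*sqrt(5)))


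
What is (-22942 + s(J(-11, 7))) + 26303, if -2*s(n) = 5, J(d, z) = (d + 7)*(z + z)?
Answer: 6717/2 ≈ 3358.5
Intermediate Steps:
J(d, z) = 2*z*(7 + d) (J(d, z) = (7 + d)*(2*z) = 2*z*(7 + d))
s(n) = -5/2 (s(n) = -½*5 = -5/2)
(-22942 + s(J(-11, 7))) + 26303 = (-22942 - 5/2) + 26303 = -45889/2 + 26303 = 6717/2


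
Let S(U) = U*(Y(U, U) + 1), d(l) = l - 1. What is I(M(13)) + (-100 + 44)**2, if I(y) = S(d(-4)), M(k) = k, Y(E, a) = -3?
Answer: 3146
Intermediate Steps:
d(l) = -1 + l
S(U) = -2*U (S(U) = U*(-3 + 1) = U*(-2) = -2*U)
I(y) = 10 (I(y) = -2*(-1 - 4) = -2*(-5) = 10)
I(M(13)) + (-100 + 44)**2 = 10 + (-100 + 44)**2 = 10 + (-56)**2 = 10 + 3136 = 3146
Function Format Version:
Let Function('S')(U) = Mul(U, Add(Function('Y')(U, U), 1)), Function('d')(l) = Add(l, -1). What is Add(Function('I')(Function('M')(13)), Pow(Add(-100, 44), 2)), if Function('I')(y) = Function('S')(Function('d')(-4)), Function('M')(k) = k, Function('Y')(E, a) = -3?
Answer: 3146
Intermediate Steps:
Function('d')(l) = Add(-1, l)
Function('S')(U) = Mul(-2, U) (Function('S')(U) = Mul(U, Add(-3, 1)) = Mul(U, -2) = Mul(-2, U))
Function('I')(y) = 10 (Function('I')(y) = Mul(-2, Add(-1, -4)) = Mul(-2, -5) = 10)
Add(Function('I')(Function('M')(13)), Pow(Add(-100, 44), 2)) = Add(10, Pow(Add(-100, 44), 2)) = Add(10, Pow(-56, 2)) = Add(10, 3136) = 3146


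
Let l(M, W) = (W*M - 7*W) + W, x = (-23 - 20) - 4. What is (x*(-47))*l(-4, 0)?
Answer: 0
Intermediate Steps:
x = -47 (x = -43 - 4 = -47)
l(M, W) = -6*W + M*W (l(M, W) = (M*W - 7*W) + W = (-7*W + M*W) + W = -6*W + M*W)
(x*(-47))*l(-4, 0) = (-47*(-47))*(0*(-6 - 4)) = 2209*(0*(-10)) = 2209*0 = 0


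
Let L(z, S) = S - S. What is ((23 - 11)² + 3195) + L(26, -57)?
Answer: 3339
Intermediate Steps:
L(z, S) = 0
((23 - 11)² + 3195) + L(26, -57) = ((23 - 11)² + 3195) + 0 = (12² + 3195) + 0 = (144 + 3195) + 0 = 3339 + 0 = 3339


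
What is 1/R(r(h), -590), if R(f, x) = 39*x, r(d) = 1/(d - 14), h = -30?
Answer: -1/23010 ≈ -4.3459e-5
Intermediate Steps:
r(d) = 1/(-14 + d)
1/R(r(h), -590) = 1/(39*(-590)) = 1/(-23010) = -1/23010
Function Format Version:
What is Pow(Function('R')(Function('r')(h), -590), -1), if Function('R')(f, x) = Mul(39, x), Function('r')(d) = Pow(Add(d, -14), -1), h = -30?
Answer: Rational(-1, 23010) ≈ -4.3459e-5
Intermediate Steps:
Function('r')(d) = Pow(Add(-14, d), -1)
Pow(Function('R')(Function('r')(h), -590), -1) = Pow(Mul(39, -590), -1) = Pow(-23010, -1) = Rational(-1, 23010)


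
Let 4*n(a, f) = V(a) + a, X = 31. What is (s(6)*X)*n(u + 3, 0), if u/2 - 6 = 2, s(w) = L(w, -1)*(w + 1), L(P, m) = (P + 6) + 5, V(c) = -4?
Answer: 55335/4 ≈ 13834.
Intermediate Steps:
L(P, m) = 11 + P (L(P, m) = (6 + P) + 5 = 11 + P)
s(w) = (1 + w)*(11 + w) (s(w) = (11 + w)*(w + 1) = (11 + w)*(1 + w) = (1 + w)*(11 + w))
u = 16 (u = 12 + 2*2 = 12 + 4 = 16)
n(a, f) = -1 + a/4 (n(a, f) = (-4 + a)/4 = -1 + a/4)
(s(6)*X)*n(u + 3, 0) = (((1 + 6)*(11 + 6))*31)*(-1 + (16 + 3)/4) = ((7*17)*31)*(-1 + (¼)*19) = (119*31)*(-1 + 19/4) = 3689*(15/4) = 55335/4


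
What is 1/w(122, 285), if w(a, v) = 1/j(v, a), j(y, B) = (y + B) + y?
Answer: 692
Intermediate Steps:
j(y, B) = B + 2*y (j(y, B) = (B + y) + y = B + 2*y)
w(a, v) = 1/(a + 2*v)
1/w(122, 285) = 1/(1/(122 + 2*285)) = 1/(1/(122 + 570)) = 1/(1/692) = 692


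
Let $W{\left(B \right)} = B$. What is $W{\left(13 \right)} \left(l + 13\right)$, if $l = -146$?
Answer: $-1729$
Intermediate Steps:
$W{\left(13 \right)} \left(l + 13\right) = 13 \left(-146 + 13\right) = 13 \left(-133\right) = -1729$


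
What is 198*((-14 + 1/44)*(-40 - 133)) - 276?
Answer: 957003/2 ≈ 4.7850e+5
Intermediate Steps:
198*((-14 + 1/44)*(-40 - 133)) - 276 = 198*((-14 + 1/44)*(-173)) - 276 = 198*(-615/44*(-173)) - 276 = 198*(106395/44) - 276 = 957555/2 - 276 = 957003/2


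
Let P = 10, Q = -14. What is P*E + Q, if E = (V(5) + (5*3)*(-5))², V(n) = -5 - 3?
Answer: 68876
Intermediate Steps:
V(n) = -8
E = 6889 (E = (-8 + (5*3)*(-5))² = (-8 + 15*(-5))² = (-8 - 75)² = (-83)² = 6889)
P*E + Q = 10*6889 - 14 = 68890 - 14 = 68876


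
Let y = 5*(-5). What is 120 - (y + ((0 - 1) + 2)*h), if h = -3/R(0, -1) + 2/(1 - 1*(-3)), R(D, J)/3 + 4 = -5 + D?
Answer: 2599/18 ≈ 144.39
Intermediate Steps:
R(D, J) = -27 + 3*D (R(D, J) = -12 + 3*(-5 + D) = -12 + (-15 + 3*D) = -27 + 3*D)
y = -25
h = 11/18 (h = -3/(-27 + 3*0) + 2/(1 - 1*(-3)) = -3/(-27 + 0) + 2/(1 + 3) = -3/(-27) + 2/4 = -3*(-1/27) + 2*(¼) = ⅑ + ½ = 11/18 ≈ 0.61111)
120 - (y + ((0 - 1) + 2)*h) = 120 - (-25 + ((0 - 1) + 2)*(11/18)) = 120 - (-25 + (-1 + 2)*(11/18)) = 120 - (-25 + 1*(11/18)) = 120 - (-25 + 11/18) = 120 - 1*(-439/18) = 120 + 439/18 = 2599/18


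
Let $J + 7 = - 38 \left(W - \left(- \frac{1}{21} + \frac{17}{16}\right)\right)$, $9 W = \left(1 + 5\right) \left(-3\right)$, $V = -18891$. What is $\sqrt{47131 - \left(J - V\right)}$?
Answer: $\frac{\sqrt{198502458}}{84} \approx 167.73$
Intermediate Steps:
$W = -2$ ($W = \frac{\left(1 + 5\right) \left(-3\right)}{9} = \frac{6 \left(-3\right)}{9} = \frac{1}{9} \left(-18\right) = -2$)
$J = \frac{18071}{168}$ ($J = -7 - 38 \left(-2 - \left(- \frac{1}{21} + \frac{17}{16}\right)\right) = -7 - 38 \left(-2 - \frac{341}{336}\right) = -7 - - \frac{19247}{168} = -7 + \frac{19247}{168} = \frac{18071}{168} \approx 107.57$)
$\sqrt{47131 - \left(J - V\right)} = \sqrt{47131 - \frac{3191759}{168}} = \sqrt{\frac{4726249}{168}} = \frac{\sqrt{198502458}}{84}$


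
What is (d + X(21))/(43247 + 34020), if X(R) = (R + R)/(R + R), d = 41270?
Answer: 41271/77267 ≈ 0.53413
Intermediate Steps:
X(R) = 1 (X(R) = (2*R)/((2*R)) = (2*R)*(1/(2*R)) = 1)
(d + X(21))/(43247 + 34020) = (41270 + 1)/(43247 + 34020) = 41271/77267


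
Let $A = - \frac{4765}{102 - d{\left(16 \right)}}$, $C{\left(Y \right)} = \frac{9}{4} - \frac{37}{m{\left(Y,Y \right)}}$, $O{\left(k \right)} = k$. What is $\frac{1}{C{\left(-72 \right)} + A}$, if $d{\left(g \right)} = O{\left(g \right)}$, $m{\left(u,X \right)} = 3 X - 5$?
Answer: $- \frac{38012}{2014239} \approx -0.018872$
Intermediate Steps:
$m{\left(u,X \right)} = -5 + 3 X$
$d{\left(g \right)} = g$
$C{\left(Y \right)} = \frac{9}{4} - \frac{37}{-5 + 3 Y}$
$A = - \frac{4765}{86}$ ($A = - \frac{4765}{102 - 16} = - \frac{4765}{86} \approx -55.407$)
$\frac{1}{C{\left(-72 \right)} + A} = \frac{1}{\frac{-193 + 27 \left(-72\right)}{4 \left(-5 + 3 \left(-72\right)\right)} - \frac{4765}{86}} = \frac{1}{\frac{-193 - 1944}{4 \left(-5 - 216\right)} - \frac{4765}{86}} = \frac{1}{\frac{1}{4} \frac{1}{-221} \left(-2137\right) - \frac{4765}{86}} = \frac{1}{\frac{1}{4} \left(- \frac{1}{221}\right) \left(-2137\right) - \frac{4765}{86}} = \frac{1}{\frac{2137}{884} - \frac{4765}{86}} = \frac{1}{- \frac{2014239}{38012}} = - \frac{38012}{2014239}$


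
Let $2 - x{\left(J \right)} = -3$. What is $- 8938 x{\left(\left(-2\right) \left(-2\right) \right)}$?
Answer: $-44690$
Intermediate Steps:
$x{\left(J \right)} = 5$ ($x{\left(J \right)} = 2 - -3 = 2 + 3 = 5$)
$- 8938 x{\left(\left(-2\right) \left(-2\right) \right)} = \left(-8938\right) 5 = -44690$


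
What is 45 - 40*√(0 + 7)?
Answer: 45 - 40*√7 ≈ -60.830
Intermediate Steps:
45 - 40*√(0 + 7) = 45 - 40*√7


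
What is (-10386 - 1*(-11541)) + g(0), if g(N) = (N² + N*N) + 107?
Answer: 1262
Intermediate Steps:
g(N) = 107 + 2*N² (g(N) = (N² + N²) + 107 = 2*N² + 107 = 107 + 2*N²)
(-10386 - 1*(-11541)) + g(0) = (-10386 - 1*(-11541)) + (107 + 2*0²) = (-10386 + 11541) + (107 + 2*0) = 1155 + (107 + 0) = 1155 + 107 = 1262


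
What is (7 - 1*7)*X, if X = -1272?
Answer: 0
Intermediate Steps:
(7 - 1*7)*X = (7 - 1*7)*(-1272) = (7 - 7)*(-1272) = 0*(-1272) = 0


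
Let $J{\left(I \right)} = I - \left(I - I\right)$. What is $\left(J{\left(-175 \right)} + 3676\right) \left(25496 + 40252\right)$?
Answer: $230183748$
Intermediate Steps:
$J{\left(I \right)} = I$ ($J{\left(I \right)} = I - 0 = I + 0 = I$)
$\left(J{\left(-175 \right)} + 3676\right) \left(25496 + 40252\right) = \left(-175 + 3676\right) \left(25496 + 40252\right) = 3501 \cdot 65748 = 230183748$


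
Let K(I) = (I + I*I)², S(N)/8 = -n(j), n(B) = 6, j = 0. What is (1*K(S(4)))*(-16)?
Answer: -81432576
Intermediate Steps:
S(N) = -48 (S(N) = 8*(-1*6) = 8*(-6) = -48)
K(I) = (I + I²)²
(1*K(S(4)))*(-16) = (1*((-48)²*(1 - 48)²))*(-16) = (1*(2304*(-47)²))*(-16) = (1*(2304*2209))*(-16) = (1*5089536)*(-16) = 5089536*(-16) = -81432576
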